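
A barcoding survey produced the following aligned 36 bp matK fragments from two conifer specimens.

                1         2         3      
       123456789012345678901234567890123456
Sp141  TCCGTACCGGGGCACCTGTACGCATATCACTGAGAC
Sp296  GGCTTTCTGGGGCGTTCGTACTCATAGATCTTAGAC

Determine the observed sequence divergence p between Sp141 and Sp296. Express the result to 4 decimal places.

Differing sites — 1:T/G; 2:C/G; 4:G/T; 6:A/T; 8:C/T; 14:A/G; 15:C/T; 16:C/T; 17:T/C; 22:G/T; 27:T/G; 28:C/A; 29:A/T; 32:G/T.
There are 14 differences over 36 sites, so p = 14/36 = 0.3889.

0.3889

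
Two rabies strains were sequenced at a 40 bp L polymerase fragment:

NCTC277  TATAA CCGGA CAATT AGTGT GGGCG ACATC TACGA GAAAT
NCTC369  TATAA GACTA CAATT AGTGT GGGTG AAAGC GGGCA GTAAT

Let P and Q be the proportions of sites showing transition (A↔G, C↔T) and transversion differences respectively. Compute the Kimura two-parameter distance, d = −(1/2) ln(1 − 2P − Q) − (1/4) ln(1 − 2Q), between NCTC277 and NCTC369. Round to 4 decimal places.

Differing sites — 6:C/G (Tv); 7:C/A (Tv); 8:G/C (Tv); 9:G/T (Tv); 24:C/T (Ti); 27:C/A (Tv); 29:T/G (Tv); 31:T/G (Tv); 32:A/G (Ti); 33:C/G (Tv); 34:G/C (Tv); 37:A/T (Tv).
Of the 12 differences, 2 transitions and 10 transversions over 40 sites: P = 2/40 = 0.050000, Q = 10/40 = 0.250000.
d = −0.5·ln(0.650000) − 0.25·ln(0.500000) = −0.5·(-0.430783) − 0.25·(-0.693147) = 0.3887.

0.3887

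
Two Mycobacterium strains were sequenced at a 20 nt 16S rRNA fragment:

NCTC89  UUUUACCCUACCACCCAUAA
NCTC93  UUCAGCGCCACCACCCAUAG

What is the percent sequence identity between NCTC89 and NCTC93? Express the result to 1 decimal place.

70.0%

Mismatches occur at site 3 (U/C), site 4 (U/A), site 5 (A/G), site 7 (C/G), site 9 (U/C), site 20 (A/G).
14 of the 20 sites match, so the percent identity is 14/20 × 100 = 70.0%.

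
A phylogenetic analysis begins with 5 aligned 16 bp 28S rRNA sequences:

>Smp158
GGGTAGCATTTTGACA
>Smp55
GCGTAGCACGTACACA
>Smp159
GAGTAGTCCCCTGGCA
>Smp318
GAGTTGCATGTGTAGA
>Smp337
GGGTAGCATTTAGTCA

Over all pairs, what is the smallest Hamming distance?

2

Pairwise Hamming distances:
  Smp158 vs Smp55: 5
  Smp158 vs Smp159: 7
  Smp158 vs Smp318: 6
  Smp158 vs Smp337: 2
  Smp55 vs Smp159: 8
  Smp55 vs Smp318: 6
  Smp55 vs Smp337: 5
  Smp159 vs Smp318: 10
  Smp159 vs Smp337: 8
  Smp318 vs Smp337: 7
The smallest is 2, between Smp158 and Smp337.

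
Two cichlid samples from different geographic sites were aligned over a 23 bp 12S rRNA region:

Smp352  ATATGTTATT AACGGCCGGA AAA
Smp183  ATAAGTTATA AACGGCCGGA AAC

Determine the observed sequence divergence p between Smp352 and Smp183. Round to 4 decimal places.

Mismatches occur at site 4 (T/A), site 10 (T/A), site 23 (A/C).
There are 3 differences over 23 sites, so p = 3/23 = 0.1304.

0.1304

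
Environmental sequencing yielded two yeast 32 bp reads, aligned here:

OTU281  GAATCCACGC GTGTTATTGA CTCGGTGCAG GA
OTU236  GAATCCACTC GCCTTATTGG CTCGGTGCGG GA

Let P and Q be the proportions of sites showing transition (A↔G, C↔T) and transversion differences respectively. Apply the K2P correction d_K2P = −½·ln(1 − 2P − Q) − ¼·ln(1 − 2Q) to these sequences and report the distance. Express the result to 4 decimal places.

0.1772

Mismatches occur at site 9 (G→T, transversion), site 12 (T→C, transition), site 13 (G→C, transversion), site 20 (A→G, transition), site 29 (A→G, transition).
Of the 5 differences, 3 transitions and 2 transversions over 32 sites: P = 3/32 = 0.093750, Q = 2/32 = 0.062500.
d = −0.5·ln(0.750000) − 0.25·ln(0.875000) = −0.5·(-0.287682) − 0.25·(-0.133531) = 0.1772.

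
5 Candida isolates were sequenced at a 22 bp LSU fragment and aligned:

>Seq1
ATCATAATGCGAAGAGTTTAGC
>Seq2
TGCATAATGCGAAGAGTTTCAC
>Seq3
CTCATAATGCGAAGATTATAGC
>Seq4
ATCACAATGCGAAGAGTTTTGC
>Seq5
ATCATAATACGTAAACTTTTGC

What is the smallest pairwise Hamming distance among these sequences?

Pairwise Hamming distances:
  Seq1 vs Seq2: 4
  Seq1 vs Seq3: 3
  Seq1 vs Seq4: 2
  Seq1 vs Seq5: 5
  Seq2 vs Seq3: 6
  Seq2 vs Seq4: 5
  Seq2 vs Seq5: 8
  Seq3 vs Seq4: 5
  Seq3 vs Seq5: 7
  Seq4 vs Seq5: 5
The smallest is 2, between Seq1 and Seq4.

2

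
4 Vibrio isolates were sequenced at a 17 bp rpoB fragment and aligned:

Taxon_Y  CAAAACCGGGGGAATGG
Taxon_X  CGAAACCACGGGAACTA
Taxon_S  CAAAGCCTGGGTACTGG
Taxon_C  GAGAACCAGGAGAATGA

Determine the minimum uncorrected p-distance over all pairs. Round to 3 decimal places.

Pairwise Hamming distances:
  Taxon_Y vs Taxon_X: 6
  Taxon_Y vs Taxon_S: 4
  Taxon_Y vs Taxon_C: 5
  Taxon_X vs Taxon_S: 9
  Taxon_X vs Taxon_C: 7
  Taxon_S vs Taxon_C: 8
The smallest is 4 mismatches, between Taxon_Y and Taxon_S; p = 4/17 = 0.235.

0.235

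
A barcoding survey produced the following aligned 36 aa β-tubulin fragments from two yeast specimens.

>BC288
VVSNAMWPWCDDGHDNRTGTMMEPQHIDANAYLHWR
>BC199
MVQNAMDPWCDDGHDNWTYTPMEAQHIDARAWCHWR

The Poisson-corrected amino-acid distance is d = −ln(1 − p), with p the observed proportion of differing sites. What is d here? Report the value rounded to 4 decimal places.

Differing sites — 1:V/M; 3:S/Q; 7:W/D; 17:R/W; 19:G/Y; 21:M/P; 24:P/A; 30:N/R; 32:Y/W; 33:L/C.
p = 10/36 = 0.277778.
d = −ln(1 − 0.277778) = −ln(0.722222) = 0.3254.

0.3254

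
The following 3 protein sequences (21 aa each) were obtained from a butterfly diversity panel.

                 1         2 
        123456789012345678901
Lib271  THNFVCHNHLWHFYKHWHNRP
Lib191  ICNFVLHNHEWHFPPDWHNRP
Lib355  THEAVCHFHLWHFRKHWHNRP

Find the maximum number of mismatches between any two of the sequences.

10

Pairwise Hamming distances:
  Lib271 vs Lib191: 7
  Lib271 vs Lib355: 4
  Lib191 vs Lib355: 10
The largest is 10, between Lib191 and Lib355.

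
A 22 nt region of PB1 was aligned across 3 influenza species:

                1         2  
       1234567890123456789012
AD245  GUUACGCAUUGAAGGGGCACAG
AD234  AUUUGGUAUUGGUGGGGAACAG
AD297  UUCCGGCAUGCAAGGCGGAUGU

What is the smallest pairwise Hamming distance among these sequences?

7

Pairwise Hamming distances:
  AD245 vs AD234: 7
  AD245 vs AD297: 11
  AD234 vs AD297: 13
The smallest is 7, between AD245 and AD234.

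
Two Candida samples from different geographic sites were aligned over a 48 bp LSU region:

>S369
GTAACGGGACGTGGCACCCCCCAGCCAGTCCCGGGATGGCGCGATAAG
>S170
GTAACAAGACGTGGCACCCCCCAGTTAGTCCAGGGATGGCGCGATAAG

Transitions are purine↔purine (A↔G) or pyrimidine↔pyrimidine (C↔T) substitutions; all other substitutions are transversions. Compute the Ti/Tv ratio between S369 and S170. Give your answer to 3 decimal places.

The sequences differ at positions 6 (G/A, transition), 7 (G/A, transition), 25 (C/T, transition), 26 (C/T, transition), 32 (C/A, transversion).
Of the 5 differences, 4 transitions and 1 transversion, so Ti/Tv = 4/1 = 4.000.

4.000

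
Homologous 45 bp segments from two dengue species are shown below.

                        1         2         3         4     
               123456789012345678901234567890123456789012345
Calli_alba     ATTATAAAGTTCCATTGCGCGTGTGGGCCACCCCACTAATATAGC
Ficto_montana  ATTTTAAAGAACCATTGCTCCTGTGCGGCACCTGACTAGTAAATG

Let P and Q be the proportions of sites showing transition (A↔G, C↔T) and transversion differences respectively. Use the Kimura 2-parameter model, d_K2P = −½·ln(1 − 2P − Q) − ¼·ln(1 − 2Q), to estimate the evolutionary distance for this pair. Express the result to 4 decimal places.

The sequences differ at positions 4 (A/T, transversion), 10 (T/A, transversion), 11 (T/A, transversion), 19 (G/T, transversion), 21 (G/C, transversion), 26 (G/C, transversion), 28 (C/G, transversion), 33 (C/T, transition), 34 (C/G, transversion), 39 (A/G, transition), 42 (T/A, transversion), 44 (G/T, transversion), 45 (C/G, transversion).
Of the 13 differences, 2 transitions and 11 transversions over 45 sites: P = 2/45 = 0.044444, Q = 11/45 = 0.244444.
d = −0.5·ln(0.666668) − 0.25·ln(0.511112) = −0.5·(-0.405463) − 0.25·(-0.671167) = 0.3705.

0.3705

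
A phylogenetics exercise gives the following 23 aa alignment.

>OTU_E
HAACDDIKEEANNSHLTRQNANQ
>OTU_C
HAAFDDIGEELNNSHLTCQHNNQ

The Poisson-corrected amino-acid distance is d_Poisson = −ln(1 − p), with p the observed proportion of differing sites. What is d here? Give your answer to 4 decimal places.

0.3023

Mismatches occur at site 4 (C/F), site 8 (K/G), site 11 (A/L), site 18 (R/C), site 20 (N/H), site 21 (A/N).
p = 6/23 = 0.260870.
d = −ln(1 − 0.260870) = −ln(0.739130) = 0.3023.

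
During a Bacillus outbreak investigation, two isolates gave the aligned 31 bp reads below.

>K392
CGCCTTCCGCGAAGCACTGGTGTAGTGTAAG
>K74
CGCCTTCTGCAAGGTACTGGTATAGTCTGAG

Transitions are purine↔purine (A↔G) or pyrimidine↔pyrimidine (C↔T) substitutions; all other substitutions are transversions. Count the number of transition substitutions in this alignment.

Differing sites — 8:C/T (Ti); 11:G/A (Ti); 13:A/G (Ti); 15:C/T (Ti); 22:G/A (Ti); 27:G/C (Tv); 29:A/G (Ti).
Of the 7 differences, 6 transitions and 1 transversion, so the answer is 6.

6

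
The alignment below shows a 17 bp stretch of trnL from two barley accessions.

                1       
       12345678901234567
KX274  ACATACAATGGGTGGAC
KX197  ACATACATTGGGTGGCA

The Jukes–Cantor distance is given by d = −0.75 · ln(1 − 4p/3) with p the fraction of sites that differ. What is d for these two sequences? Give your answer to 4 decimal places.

Mismatches occur at site 8 (A/T), site 16 (A/C), site 17 (C/A).
p = 3/17 = 0.176471.
d = −0.75 · ln(1 − (4/3)·0.176471) = −0.75 · ln(0.764705) = −0.75 · (-0.268265) = 0.2012.

0.2012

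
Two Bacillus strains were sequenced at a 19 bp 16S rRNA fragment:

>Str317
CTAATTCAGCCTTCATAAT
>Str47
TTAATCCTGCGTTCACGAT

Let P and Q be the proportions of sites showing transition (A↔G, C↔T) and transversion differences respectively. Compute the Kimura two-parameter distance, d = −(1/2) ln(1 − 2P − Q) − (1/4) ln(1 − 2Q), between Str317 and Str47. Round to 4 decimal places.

The sequences differ at positions 1 (C/T, transition), 6 (T/C, transition), 8 (A/T, transversion), 11 (C/G, transversion), 16 (T/C, transition), 17 (A/G, transition).
Of the 6 differences, 4 transitions and 2 transversions over 19 sites: P = 4/19 = 0.210526, Q = 2/19 = 0.105263.
d = −0.5·ln(0.473685) − 0.25·ln(0.789474) = −0.5·(-0.747213) − 0.25·(-0.236388) = 0.4327.

0.4327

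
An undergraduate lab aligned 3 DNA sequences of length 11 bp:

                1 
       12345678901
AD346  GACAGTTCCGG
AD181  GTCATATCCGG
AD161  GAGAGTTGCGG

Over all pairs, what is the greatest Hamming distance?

5

Pairwise Hamming distances:
  AD346 vs AD181: 3
  AD346 vs AD161: 2
  AD181 vs AD161: 5
The largest is 5, between AD181 and AD161.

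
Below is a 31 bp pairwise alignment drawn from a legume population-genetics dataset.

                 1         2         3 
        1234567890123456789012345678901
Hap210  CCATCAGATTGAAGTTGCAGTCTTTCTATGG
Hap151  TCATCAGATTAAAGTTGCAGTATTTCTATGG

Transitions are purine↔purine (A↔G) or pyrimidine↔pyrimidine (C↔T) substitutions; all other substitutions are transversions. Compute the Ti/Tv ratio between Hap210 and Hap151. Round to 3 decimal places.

Mismatches occur at site 1 (C→T, transition), site 11 (G→A, transition), site 22 (C→A, transversion).
Of the 3 differences, 2 transitions and 1 transversion, so Ti/Tv = 2/1 = 2.000.

2.000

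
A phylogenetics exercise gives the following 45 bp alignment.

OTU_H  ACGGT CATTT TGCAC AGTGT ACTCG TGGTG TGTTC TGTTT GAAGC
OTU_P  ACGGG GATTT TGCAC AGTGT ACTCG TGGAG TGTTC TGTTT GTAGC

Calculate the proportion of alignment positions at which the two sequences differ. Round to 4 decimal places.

Mismatches occur at site 5 (T/G), site 6 (C/G), site 29 (T/A), site 42 (A/T).
There are 4 differences over 45 sites, so p = 4/45 = 0.0889.

0.0889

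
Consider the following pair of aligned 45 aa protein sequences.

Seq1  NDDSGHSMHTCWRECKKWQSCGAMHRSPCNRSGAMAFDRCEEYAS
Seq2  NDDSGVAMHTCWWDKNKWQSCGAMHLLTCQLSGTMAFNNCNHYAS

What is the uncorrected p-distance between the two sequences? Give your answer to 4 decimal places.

The sequences differ at positions 6 (H/V), 7 (S/A), 13 (R/W), 14 (E/D), 15 (C/K), 16 (K/N), 26 (R/L), 27 (S/L), 28 (P/T), 30 (N/Q), 31 (R/L), 34 (A/T), 38 (D/N), 39 (R/N), 41 (E/N), 42 (E/H).
There are 16 differences over 45 sites, so p = 16/45 = 0.3556.

0.3556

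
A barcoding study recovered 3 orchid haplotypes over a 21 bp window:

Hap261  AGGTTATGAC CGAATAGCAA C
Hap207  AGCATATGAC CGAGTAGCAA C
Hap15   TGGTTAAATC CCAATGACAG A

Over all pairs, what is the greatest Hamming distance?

Pairwise Hamming distances:
  Hap261 vs Hap207: 3
  Hap261 vs Hap15: 9
  Hap207 vs Hap15: 12
The largest is 12, between Hap207 and Hap15.

12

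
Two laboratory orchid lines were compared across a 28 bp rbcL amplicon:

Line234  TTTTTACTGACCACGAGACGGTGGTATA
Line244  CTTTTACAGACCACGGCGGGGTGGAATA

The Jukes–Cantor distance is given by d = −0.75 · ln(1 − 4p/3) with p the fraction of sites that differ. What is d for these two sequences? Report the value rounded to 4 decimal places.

Differing sites — 1:T/C; 8:T/A; 16:A/G; 17:G/C; 18:A/G; 19:C/G; 25:T/A.
p = 7/28 = 0.250000.
d = −0.75 · ln(1 − (4/3)·0.250000) = −0.75 · ln(0.666667) = −0.75 · (-0.405465) = 0.3041.

0.3041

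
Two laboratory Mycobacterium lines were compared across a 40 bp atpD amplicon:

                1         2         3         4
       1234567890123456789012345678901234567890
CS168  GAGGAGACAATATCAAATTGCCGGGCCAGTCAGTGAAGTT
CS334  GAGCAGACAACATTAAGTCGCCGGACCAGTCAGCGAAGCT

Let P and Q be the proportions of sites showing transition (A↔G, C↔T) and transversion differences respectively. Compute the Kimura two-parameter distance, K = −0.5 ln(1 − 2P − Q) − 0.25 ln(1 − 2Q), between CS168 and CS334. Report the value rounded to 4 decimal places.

0.2478

Differing sites — 4:G/C (Tv); 11:T/C (Ti); 14:C/T (Ti); 17:A/G (Ti); 19:T/C (Ti); 25:G/A (Ti); 34:T/C (Ti); 39:T/C (Ti).
Of the 8 differences, 7 transitions and 1 transversion over 40 sites: P = 7/40 = 0.175000, Q = 1/40 = 0.025000.
d = −0.5·ln(0.625000) − 0.25·ln(0.950000) = −0.5·(-0.470004) − 0.25·(-0.051293) = 0.2478.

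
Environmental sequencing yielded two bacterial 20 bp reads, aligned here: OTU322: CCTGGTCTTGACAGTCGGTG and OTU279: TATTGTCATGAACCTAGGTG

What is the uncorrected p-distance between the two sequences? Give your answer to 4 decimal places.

0.4000

Differing sites — 1:C/T; 2:C/A; 4:G/T; 8:T/A; 12:C/A; 13:A/C; 14:G/C; 16:C/A.
There are 8 differences over 20 sites, so p = 8/20 = 0.4000.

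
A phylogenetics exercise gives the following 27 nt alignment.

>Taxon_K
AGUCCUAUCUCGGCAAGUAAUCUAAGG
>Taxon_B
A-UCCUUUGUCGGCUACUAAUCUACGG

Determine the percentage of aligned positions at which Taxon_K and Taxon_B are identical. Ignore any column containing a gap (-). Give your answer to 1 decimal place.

80.8%

Excluding the 1 gap column leaves 26 comparable sites.
Differing sites — 7:A/U; 9:C/G; 15:A/U; 17:G/C; 25:A/C.
21 of the 26 comparable sites match, so the percent identity is 21/26 × 100 = 80.8%.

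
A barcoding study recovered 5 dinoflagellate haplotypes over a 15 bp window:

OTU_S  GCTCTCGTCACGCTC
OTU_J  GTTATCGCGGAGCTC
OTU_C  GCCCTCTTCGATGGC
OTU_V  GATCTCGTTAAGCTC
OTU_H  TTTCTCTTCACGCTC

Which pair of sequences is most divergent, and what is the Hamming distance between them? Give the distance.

9

Pairwise Hamming distances:
  OTU_S vs OTU_J: 6
  OTU_S vs OTU_C: 7
  OTU_S vs OTU_V: 3
  OTU_S vs OTU_H: 3
  OTU_J vs OTU_C: 9
  OTU_J vs OTU_V: 5
  OTU_J vs OTU_H: 7
  OTU_C vs OTU_V: 8
  OTU_C vs OTU_H: 8
  OTU_V vs OTU_H: 5
The largest is 9, between OTU_J and OTU_C.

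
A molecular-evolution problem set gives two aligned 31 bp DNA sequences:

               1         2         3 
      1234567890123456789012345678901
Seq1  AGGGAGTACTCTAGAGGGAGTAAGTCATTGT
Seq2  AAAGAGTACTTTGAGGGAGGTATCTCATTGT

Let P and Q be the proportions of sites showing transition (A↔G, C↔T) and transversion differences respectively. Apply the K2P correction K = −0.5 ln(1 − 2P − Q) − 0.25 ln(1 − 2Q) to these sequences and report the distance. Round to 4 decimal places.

Mismatches occur at site 2 (G↔A, transition), site 3 (G↔A, transition), site 11 (C↔T, transition), site 13 (A↔G, transition), site 14 (G↔A, transition), site 15 (A↔G, transition), site 18 (G↔A, transition), site 19 (A↔G, transition), site 23 (A↔T, transversion), site 24 (G↔C, transversion).
Of the 10 differences, 8 transitions and 2 transversions over 31 sites: P = 8/31 = 0.258065, Q = 2/31 = 0.064516.
d = −0.5·ln(0.419354) − 0.25·ln(0.870968) = −0.5·(-0.869040) − 0.25·(-0.138150) = 0.4691.

0.4691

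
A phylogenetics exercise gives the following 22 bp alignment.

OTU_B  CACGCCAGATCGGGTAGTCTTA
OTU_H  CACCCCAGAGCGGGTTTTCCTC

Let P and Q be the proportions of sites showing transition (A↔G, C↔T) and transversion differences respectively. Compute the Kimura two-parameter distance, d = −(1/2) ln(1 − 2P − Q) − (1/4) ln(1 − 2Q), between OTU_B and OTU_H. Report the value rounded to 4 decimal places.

The sequences differ at positions 4 (G/C, transversion), 10 (T/G, transversion), 16 (A/T, transversion), 17 (G/T, transversion), 20 (T/C, transition), 22 (A/C, transversion).
Of the 6 differences, 1 transition and 5 transversions over 22 sites: P = 1/22 = 0.045455, Q = 5/22 = 0.227273.
d = −0.5·ln(0.681817) − 0.25·ln(0.545454) = −0.5·(-0.382994) − 0.25·(-0.606137) = 0.3430.

0.3430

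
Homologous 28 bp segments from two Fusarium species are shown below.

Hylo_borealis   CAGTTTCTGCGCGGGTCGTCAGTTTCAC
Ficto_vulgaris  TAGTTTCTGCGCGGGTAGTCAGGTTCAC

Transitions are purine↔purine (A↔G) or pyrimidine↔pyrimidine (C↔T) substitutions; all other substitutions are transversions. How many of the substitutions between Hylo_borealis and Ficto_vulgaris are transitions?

1

The sequences differ at positions 1 (C/T, transition), 17 (C/A, transversion), 23 (T/G, transversion).
Of the 3 differences, 1 transition and 2 transversions, so the answer is 1.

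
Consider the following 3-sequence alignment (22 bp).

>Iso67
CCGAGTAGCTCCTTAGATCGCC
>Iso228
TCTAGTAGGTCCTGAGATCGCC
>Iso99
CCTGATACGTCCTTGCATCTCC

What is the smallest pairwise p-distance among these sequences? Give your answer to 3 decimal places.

0.182

Pairwise Hamming distances:
  Iso67 vs Iso228: 4
  Iso67 vs Iso99: 8
  Iso228 vs Iso99: 8
The smallest is 4 mismatches, between Iso67 and Iso228; p = 4/22 = 0.182.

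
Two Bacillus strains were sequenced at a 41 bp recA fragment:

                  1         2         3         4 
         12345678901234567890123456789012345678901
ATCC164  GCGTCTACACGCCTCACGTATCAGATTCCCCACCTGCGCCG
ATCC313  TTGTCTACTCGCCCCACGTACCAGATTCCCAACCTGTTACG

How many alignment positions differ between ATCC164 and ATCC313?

Mismatches occur at site 1 (G↔T), site 2 (C↔T), site 9 (A↔T), site 14 (T↔C), site 21 (T↔C), site 31 (C↔A), site 37 (C↔T), site 38 (G↔T), site 39 (C↔A).
That gives 9 mismatches out of 41 aligned sites, so the Hamming distance is 9.

9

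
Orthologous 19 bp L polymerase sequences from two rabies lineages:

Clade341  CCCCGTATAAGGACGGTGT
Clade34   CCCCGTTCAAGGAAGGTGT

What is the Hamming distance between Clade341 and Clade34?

3

Mismatches occur at site 7 (A/T), site 8 (T/C), site 14 (C/A).
That gives 3 mismatches out of 19 aligned sites, so the Hamming distance is 3.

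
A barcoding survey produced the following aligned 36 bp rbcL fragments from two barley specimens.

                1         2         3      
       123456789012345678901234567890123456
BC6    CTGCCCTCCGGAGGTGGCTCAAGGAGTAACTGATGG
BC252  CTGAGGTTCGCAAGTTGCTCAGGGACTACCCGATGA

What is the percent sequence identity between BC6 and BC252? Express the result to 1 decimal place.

66.7%

The sequences differ at positions 4 (C/A), 5 (C/G), 6 (C/G), 8 (C/T), 11 (G/C), 13 (G/A), 16 (G/T), 22 (A/G), 26 (G/C), 29 (A/C), 31 (T/C), 36 (G/A).
24 of the 36 sites match, so the percent identity is 24/36 × 100 = 66.7%.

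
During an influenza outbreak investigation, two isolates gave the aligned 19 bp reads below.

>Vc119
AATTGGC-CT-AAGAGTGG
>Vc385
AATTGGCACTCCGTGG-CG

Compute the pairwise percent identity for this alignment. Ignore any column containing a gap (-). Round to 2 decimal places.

68.75%

Excluding the 3 gap columns leaves 16 comparable sites.
Differing sites — 12:A/C; 13:A/G; 14:G/T; 15:A/G; 18:G/C.
11 of the 16 comparable sites match, so the percent identity is 11/16 × 100 = 68.75%.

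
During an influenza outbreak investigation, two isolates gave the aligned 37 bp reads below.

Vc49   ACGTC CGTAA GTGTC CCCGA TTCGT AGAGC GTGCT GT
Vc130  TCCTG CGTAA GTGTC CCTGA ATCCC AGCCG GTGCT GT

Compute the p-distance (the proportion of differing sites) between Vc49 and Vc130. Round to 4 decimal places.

0.2703

The sequences differ at positions 1 (A/T), 3 (G/C), 5 (C/G), 18 (C/T), 21 (T/A), 24 (G/C), 25 (T/C), 28 (A/C), 29 (G/C), 30 (C/G).
There are 10 differences over 37 sites, so p = 10/37 = 0.2703.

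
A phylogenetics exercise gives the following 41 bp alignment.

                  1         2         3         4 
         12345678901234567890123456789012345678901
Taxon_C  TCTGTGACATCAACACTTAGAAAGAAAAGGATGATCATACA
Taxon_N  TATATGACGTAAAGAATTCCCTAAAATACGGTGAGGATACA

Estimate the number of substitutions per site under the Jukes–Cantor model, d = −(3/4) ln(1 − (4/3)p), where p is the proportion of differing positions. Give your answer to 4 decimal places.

0.5510

Differing sites — 2:C/A; 4:G/A; 9:A/G; 11:C/A; 14:C/G; 16:C/A; 19:A/C; 20:G/C; 21:A/C; 22:A/T; 24:G/A; 27:A/T; 29:G/C; 31:A/G; 35:T/G; 36:C/G.
p = 16/41 = 0.390244.
d = −0.75 · ln(1 − (4/3)·0.390244) = −0.75 · ln(0.479675) = −0.75 · (-0.734646) = 0.5510.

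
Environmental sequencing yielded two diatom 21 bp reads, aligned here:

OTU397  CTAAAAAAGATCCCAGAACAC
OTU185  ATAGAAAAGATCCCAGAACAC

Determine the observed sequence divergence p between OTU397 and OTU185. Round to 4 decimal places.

Mismatches occur at site 1 (C↔A), site 4 (A↔G).
There are 2 differences over 21 sites, so p = 2/21 = 0.0952.

0.0952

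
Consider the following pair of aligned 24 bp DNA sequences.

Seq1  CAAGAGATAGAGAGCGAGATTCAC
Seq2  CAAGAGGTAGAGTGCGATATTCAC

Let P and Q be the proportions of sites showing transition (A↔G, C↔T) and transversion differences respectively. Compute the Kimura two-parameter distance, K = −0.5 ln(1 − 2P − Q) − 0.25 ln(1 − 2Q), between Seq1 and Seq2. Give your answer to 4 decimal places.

0.1367

The sequences differ at positions 7 (A/G, transition), 13 (A/T, transversion), 18 (G/T, transversion).
Of the 3 differences, 1 transition and 2 transversions over 24 sites: P = 1/24 = 0.041667, Q = 2/24 = 0.083333.
d = −0.5·ln(0.833333) − 0.25·ln(0.833334) = −0.5·(-0.182322) − 0.25·(-0.182321) = 0.1367.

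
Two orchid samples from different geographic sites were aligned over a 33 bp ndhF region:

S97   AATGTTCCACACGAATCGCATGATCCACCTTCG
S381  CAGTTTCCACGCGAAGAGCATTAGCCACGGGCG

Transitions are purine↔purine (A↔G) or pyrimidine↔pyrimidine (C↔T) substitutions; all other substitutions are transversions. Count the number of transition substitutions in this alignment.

Mismatches occur at site 1 (A↔C, transversion), site 3 (T↔G, transversion), site 4 (G↔T, transversion), site 11 (A↔G, transition), site 16 (T↔G, transversion), site 17 (C↔A, transversion), site 22 (G↔T, transversion), site 24 (T↔G, transversion), site 29 (C↔G, transversion), site 30 (T↔G, transversion), site 31 (T↔G, transversion).
Of the 11 differences, 1 transition and 10 transversions, so the answer is 1.

1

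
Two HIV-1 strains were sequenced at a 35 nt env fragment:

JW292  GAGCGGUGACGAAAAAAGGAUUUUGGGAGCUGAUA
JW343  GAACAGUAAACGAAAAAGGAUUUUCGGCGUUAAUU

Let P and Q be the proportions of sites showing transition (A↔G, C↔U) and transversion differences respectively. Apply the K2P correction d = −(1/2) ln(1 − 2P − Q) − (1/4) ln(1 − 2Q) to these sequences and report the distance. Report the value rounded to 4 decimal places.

Mismatches occur at site 3 (G→A, transition), site 5 (G→A, transition), site 8 (G→A, transition), site 10 (C→A, transversion), site 11 (G→C, transversion), site 12 (A→G, transition), site 25 (G→C, transversion), site 28 (A→C, transversion), site 30 (C→U, transition), site 32 (G→A, transition), site 35 (A→U, transversion).
Of the 11 differences, 6 transitions and 5 transversions over 35 sites: P = 6/35 = 0.171429, Q = 5/35 = 0.142857.
d = −0.5·ln(0.514285) − 0.25·ln(0.714286) = −0.5·(-0.664978) − 0.25·(-0.336472) = 0.4166.

0.4166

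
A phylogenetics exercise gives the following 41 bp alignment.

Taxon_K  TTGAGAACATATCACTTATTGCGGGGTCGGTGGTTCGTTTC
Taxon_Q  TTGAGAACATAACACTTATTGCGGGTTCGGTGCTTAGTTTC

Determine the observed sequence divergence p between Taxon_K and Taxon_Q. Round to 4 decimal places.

Differing sites — 12:T/A; 26:G/T; 33:G/C; 36:C/A.
There are 4 differences over 41 sites, so p = 4/41 = 0.0976.

0.0976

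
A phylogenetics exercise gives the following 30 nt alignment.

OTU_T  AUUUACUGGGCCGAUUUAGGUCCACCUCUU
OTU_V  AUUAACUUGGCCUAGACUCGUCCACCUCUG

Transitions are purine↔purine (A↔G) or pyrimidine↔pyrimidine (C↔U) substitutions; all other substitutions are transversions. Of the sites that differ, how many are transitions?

Differing sites — 4:U/A (Tv); 8:G/U (Tv); 13:G/U (Tv); 15:U/G (Tv); 16:U/A (Tv); 17:U/C (Ti); 18:A/U (Tv); 19:G/C (Tv); 30:U/G (Tv).
Of the 9 differences, 1 transition and 8 transversions, so the answer is 1.

1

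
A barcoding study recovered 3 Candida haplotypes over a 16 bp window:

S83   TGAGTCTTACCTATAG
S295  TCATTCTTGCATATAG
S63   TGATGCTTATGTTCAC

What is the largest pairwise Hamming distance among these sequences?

Pairwise Hamming distances:
  S83 vs S295: 4
  S83 vs S63: 7
  S295 vs S63: 8
The largest is 8, between S295 and S63.

8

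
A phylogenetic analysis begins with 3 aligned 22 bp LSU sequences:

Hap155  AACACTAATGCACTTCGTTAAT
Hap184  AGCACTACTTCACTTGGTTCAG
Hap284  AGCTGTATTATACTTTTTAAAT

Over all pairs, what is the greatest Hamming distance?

10

Pairwise Hamming distances:
  Hap155 vs Hap184: 6
  Hap155 vs Hap284: 9
  Hap184 vs Hap284: 10
The largest is 10, between Hap184 and Hap284.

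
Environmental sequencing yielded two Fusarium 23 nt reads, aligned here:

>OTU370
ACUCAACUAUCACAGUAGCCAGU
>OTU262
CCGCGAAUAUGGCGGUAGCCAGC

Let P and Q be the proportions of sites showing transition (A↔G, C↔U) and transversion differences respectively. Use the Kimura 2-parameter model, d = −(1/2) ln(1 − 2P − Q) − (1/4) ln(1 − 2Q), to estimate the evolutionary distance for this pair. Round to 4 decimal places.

Differing sites — 1:A/C (Tv); 3:U/G (Tv); 5:A/G (Ti); 7:C/A (Tv); 11:C/G (Tv); 12:A/G (Ti); 14:A/G (Ti); 23:U/C (Ti).
Of the 8 differences, 4 transitions and 4 transversions over 23 sites: P = 4/23 = 0.173913, Q = 4/23 = 0.173913.
d = −0.5·ln(0.478261) − 0.25·ln(0.652174) = −0.5·(-0.737599) − 0.25·(-0.427444) = 0.4757.

0.4757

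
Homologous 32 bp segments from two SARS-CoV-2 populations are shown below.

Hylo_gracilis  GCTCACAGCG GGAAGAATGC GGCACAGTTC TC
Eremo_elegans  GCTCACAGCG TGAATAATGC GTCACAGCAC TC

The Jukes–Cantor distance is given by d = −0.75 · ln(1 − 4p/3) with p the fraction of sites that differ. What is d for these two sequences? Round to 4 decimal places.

0.1752

Mismatches occur at site 11 (G↔T), site 15 (G↔T), site 22 (G↔T), site 28 (T↔C), site 29 (T↔A).
p = 5/32 = 0.156250.
d = −0.75 · ln(1 − (4/3)·0.156250) = −0.75 · ln(0.791667) = −0.75 · (-0.233614) = 0.1752.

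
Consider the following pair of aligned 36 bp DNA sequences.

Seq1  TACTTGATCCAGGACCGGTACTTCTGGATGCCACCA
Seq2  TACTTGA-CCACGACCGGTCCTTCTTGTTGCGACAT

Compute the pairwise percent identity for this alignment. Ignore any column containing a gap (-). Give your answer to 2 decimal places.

Excluding the 1 gap column leaves 35 comparable sites.
The sequences differ at positions 12 (G/C), 20 (A/C), 26 (G/T), 28 (A/T), 32 (C/G), 35 (C/A), 36 (A/T).
28 of the 35 comparable sites match, so the percent identity is 28/35 × 100 = 80.00%.

80.00%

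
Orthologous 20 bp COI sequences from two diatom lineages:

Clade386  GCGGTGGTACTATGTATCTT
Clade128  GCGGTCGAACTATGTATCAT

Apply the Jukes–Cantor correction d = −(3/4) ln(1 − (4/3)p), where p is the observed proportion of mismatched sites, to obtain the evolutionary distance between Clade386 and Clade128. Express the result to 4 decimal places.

Differing sites — 6:G/C; 8:T/A; 19:T/A.
p = 3/20 = 0.150000.
d = −0.75 · ln(1 − (4/3)·0.150000) = −0.75 · ln(0.800000) = −0.75 · (-0.223144) = 0.1674.

0.1674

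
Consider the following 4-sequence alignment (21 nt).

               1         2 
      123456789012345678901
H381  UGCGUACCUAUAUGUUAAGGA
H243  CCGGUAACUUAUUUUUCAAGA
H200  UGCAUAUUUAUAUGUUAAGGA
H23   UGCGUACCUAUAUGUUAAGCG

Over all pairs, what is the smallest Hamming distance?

2

Pairwise Hamming distances:
  H381 vs H243: 10
  H381 vs H200: 3
  H381 vs H23: 2
  H243 vs H200: 12
  H243 vs H23: 12
  H200 vs H23: 5
The smallest is 2, between H381 and H23.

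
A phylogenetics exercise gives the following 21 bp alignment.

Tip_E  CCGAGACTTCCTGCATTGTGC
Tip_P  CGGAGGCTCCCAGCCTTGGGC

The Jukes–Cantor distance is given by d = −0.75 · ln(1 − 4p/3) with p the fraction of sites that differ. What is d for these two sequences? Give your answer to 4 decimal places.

0.3597

Differing sites — 2:C/G; 6:A/G; 9:T/C; 12:T/A; 15:A/C; 19:T/G.
p = 6/21 = 0.285714.
d = −0.75 · ln(1 − (4/3)·0.285714) = −0.75 · ln(0.619048) = −0.75 · (-0.479572) = 0.3597.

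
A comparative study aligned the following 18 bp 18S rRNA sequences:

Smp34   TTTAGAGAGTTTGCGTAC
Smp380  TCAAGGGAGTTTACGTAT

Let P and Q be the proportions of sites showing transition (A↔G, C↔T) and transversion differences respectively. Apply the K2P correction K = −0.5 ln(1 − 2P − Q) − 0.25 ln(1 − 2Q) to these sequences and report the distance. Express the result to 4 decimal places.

The sequences differ at positions 2 (T/C, transition), 3 (T/A, transversion), 6 (A/G, transition), 13 (G/A, transition), 18 (C/T, transition).
Of the 5 differences, 4 transitions and 1 transversion over 18 sites: P = 4/18 = 0.222222, Q = 1/18 = 0.055556.
d = −0.5·ln(0.500000) − 0.25·ln(0.888888) = −0.5·(-0.693147) − 0.25·(-0.117784) = 0.3760.

0.3760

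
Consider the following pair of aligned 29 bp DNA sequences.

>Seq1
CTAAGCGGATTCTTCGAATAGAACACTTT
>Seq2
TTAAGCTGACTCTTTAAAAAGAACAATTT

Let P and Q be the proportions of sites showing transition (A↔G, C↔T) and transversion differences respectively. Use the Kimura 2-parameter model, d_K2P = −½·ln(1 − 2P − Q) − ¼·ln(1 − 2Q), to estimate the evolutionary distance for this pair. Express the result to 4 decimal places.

0.2964

Differing sites — 1:C/T (Ti); 7:G/T (Tv); 10:T/C (Ti); 15:C/T (Ti); 16:G/A (Ti); 19:T/A (Tv); 26:C/A (Tv).
Of the 7 differences, 4 transitions and 3 transversions over 29 sites: P = 4/29 = 0.137931, Q = 3/29 = 0.103448.
d = −0.5·ln(0.620690) − 0.25·ln(0.793104) = −0.5·(-0.476924) − 0.25·(-0.231801) = 0.2964.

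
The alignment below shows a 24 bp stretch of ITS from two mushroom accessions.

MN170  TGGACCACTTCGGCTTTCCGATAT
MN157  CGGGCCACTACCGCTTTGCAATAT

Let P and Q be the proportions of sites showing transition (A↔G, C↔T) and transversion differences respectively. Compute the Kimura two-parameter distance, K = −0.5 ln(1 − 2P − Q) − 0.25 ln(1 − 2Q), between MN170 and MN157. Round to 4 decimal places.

0.3069

Differing sites — 1:T/C (Ti); 4:A/G (Ti); 10:T/A (Tv); 12:G/C (Tv); 18:C/G (Tv); 20:G/A (Ti).
Of the 6 differences, 3 transitions and 3 transversions over 24 sites: P = 3/24 = 0.125000, Q = 3/24 = 0.125000.
d = −0.5·ln(0.625000) − 0.25·ln(0.750000) = −0.5·(-0.470004) − 0.25·(-0.287682) = 0.3069.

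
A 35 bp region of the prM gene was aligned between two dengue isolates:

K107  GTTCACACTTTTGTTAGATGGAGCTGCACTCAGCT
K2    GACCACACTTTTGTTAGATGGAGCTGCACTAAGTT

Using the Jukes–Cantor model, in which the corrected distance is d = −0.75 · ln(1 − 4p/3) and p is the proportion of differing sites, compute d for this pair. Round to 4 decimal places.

Differing sites — 2:T/A; 3:T/C; 31:C/A; 34:C/T.
p = 4/35 = 0.114286.
d = −0.75 · ln(1 − (4/3)·0.114286) = −0.75 · ln(0.847619) = −0.75 · (-0.165324) = 0.1240.

0.1240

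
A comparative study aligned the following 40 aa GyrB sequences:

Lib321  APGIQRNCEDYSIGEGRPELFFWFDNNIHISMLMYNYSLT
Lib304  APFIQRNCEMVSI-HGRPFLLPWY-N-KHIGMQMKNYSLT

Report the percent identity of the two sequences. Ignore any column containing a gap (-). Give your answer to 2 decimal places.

Excluding the 3 gap columns leaves 37 comparable sites.
Differing sites — 3:G/F; 10:D/M; 11:Y/V; 15:E/H; 19:E/F; 21:F/L; 22:F/P; 24:F/Y; 28:I/K; 31:S/G; 33:L/Q; 35:Y/K.
25 of the 37 comparable sites match, so the percent identity is 25/37 × 100 = 67.57%.

67.57%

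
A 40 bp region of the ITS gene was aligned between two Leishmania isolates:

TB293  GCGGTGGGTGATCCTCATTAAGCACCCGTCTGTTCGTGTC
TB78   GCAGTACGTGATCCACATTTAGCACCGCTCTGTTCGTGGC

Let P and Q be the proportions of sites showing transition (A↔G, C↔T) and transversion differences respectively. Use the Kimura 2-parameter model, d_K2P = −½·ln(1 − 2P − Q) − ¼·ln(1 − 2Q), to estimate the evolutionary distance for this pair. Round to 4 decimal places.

Mismatches occur at site 3 (G→A, transition), site 6 (G→A, transition), site 7 (G→C, transversion), site 15 (T→A, transversion), site 20 (A→T, transversion), site 27 (C→G, transversion), site 28 (G→C, transversion), site 39 (T→G, transversion).
Of the 8 differences, 2 transitions and 6 transversions over 40 sites: P = 2/40 = 0.050000, Q = 6/40 = 0.150000.
d = −0.5·ln(0.750000) − 0.25·ln(0.700000) = −0.5·(-0.287682) − 0.25·(-0.356675) = 0.2330.

0.2330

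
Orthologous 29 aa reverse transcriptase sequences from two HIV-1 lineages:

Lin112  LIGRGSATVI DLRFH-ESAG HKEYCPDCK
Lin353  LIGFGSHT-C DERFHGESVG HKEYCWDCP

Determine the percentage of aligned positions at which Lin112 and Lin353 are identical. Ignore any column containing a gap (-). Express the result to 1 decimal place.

74.1%

Excluding the 2 gap columns leaves 27 comparable sites.
The sequences differ at positions 4 (R/F), 7 (A/H), 10 (I/C), 12 (L/E), 19 (A/V), 26 (P/W), 29 (K/P).
20 of the 27 comparable sites match, so the percent identity is 20/27 × 100 = 74.1%.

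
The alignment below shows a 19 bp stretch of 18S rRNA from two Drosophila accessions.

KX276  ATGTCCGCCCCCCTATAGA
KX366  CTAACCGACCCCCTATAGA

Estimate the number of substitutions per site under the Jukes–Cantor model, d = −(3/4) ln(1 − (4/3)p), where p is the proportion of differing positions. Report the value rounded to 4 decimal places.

0.2471

The sequences differ at positions 1 (A/C), 3 (G/A), 4 (T/A), 8 (C/A).
p = 4/19 = 0.210526.
d = −0.75 · ln(1 − (4/3)·0.210526) = −0.75 · ln(0.719299) = −0.75 · (-0.329478) = 0.2471.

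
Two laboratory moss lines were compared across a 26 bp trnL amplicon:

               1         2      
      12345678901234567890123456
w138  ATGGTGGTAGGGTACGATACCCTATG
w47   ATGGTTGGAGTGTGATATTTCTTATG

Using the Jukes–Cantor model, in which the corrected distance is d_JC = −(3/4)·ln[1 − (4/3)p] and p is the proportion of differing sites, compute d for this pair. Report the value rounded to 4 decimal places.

0.4643

The sequences differ at positions 6 (G/T), 8 (T/G), 11 (G/T), 14 (A/G), 15 (C/A), 16 (G/T), 19 (A/T), 20 (C/T), 22 (C/T).
p = 9/26 = 0.346154.
d = −0.75 · ln(1 − (4/3)·0.346154) = −0.75 · ln(0.538461) = −0.75 · (-0.619040) = 0.4643.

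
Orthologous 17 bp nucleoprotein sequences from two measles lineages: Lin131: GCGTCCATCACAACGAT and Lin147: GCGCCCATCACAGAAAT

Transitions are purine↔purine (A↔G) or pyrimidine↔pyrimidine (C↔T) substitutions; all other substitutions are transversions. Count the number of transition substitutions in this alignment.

The sequences differ at positions 4 (T/C, transition), 13 (A/G, transition), 14 (C/A, transversion), 15 (G/A, transition).
Of the 4 differences, 3 transitions and 1 transversion, so the answer is 3.

3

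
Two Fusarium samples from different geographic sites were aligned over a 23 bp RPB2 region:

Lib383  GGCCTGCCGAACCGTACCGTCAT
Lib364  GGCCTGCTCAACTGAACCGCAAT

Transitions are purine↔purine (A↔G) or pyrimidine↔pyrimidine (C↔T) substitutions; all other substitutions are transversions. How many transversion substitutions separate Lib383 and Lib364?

3

The sequences differ at positions 8 (C/T, transition), 9 (G/C, transversion), 13 (C/T, transition), 15 (T/A, transversion), 20 (T/C, transition), 21 (C/A, transversion).
Of the 6 differences, 3 transitions and 3 transversions, so the answer is 3.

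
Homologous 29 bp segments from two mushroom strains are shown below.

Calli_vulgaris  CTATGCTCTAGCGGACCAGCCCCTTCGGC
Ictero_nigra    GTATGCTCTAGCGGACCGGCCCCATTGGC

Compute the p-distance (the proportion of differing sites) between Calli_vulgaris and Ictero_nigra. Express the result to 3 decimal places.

0.138

Differing sites — 1:C/G; 18:A/G; 24:T/A; 26:C/T.
There are 4 differences over 29 sites, so p = 4/29 = 0.138.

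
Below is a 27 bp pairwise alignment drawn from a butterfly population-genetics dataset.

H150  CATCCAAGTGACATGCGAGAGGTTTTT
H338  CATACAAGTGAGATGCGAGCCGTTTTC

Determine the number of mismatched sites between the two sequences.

5

Differing sites — 4:C/A; 12:C/G; 20:A/C; 21:G/C; 27:T/C.
That gives 5 mismatches out of 27 aligned sites, so the Hamming distance is 5.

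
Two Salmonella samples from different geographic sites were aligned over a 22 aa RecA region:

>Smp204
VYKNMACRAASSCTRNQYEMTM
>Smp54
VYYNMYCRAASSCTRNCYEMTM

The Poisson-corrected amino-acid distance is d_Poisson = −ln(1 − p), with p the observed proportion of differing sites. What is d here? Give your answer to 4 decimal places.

0.1466

Mismatches occur at site 3 (K→Y), site 6 (A→Y), site 17 (Q→C).
p = 3/22 = 0.136364.
d = −ln(1 − 0.136364) = −ln(0.863636) = 0.1466.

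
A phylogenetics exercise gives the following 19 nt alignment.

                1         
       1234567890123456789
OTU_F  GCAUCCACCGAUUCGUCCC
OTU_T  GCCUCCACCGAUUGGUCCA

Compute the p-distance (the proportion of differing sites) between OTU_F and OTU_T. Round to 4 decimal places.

0.1579

The sequences differ at positions 3 (A/C), 14 (C/G), 19 (C/A).
There are 3 differences over 19 sites, so p = 3/19 = 0.1579.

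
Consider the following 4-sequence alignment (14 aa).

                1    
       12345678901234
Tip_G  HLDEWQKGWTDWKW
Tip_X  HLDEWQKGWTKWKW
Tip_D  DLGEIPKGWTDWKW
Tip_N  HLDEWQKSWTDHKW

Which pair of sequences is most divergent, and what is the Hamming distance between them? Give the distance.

6

Pairwise Hamming distances:
  Tip_G vs Tip_X: 1
  Tip_G vs Tip_D: 4
  Tip_G vs Tip_N: 2
  Tip_X vs Tip_D: 5
  Tip_X vs Tip_N: 3
  Tip_D vs Tip_N: 6
The largest is 6, between Tip_D and Tip_N.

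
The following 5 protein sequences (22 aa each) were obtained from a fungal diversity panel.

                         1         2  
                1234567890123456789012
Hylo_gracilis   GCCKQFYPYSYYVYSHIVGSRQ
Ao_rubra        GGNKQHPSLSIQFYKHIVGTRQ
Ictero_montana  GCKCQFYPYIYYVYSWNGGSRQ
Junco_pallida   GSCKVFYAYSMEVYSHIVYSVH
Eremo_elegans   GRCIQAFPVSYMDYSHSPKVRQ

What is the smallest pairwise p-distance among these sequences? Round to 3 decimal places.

Pairwise Hamming distances:
  Hylo_gracilis vs Ao_rubra: 11
  Hylo_gracilis vs Ictero_montana: 6
  Hylo_gracilis vs Junco_pallida: 8
  Hylo_gracilis vs Eremo_elegans: 11
  Ao_rubra vs Ictero_montana: 16
  Ao_rubra vs Junco_pallida: 15
  Ao_rubra vs Eremo_elegans: 15
  Ictero_montana vs Junco_pallida: 14
  Ictero_montana vs Eremo_elegans: 14
  Junco_pallida vs Eremo_elegans: 16
The smallest is 6 mismatches, between Hylo_gracilis and Ictero_montana; p = 6/22 = 0.273.

0.273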